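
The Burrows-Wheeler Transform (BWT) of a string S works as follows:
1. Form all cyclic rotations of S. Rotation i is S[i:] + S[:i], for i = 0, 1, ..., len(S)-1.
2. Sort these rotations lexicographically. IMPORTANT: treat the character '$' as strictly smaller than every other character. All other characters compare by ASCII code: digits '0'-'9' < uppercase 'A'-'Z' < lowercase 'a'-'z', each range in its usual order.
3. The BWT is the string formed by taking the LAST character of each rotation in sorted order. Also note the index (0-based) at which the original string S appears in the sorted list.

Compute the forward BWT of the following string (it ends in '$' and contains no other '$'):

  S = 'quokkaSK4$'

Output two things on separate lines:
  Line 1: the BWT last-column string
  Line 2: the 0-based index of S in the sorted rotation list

All 10 rotations (rotation i = S[i:]+S[:i]):
  rot[0] = quokkaSK4$
  rot[1] = uokkaSK4$q
  rot[2] = okkaSK4$qu
  rot[3] = kkaSK4$quo
  rot[4] = kaSK4$quok
  rot[5] = aSK4$quokk
  rot[6] = SK4$quokka
  rot[7] = K4$quokkaS
  rot[8] = 4$quokkaSK
  rot[9] = $quokkaSK4
Sorted (with $ < everything):
  sorted[0] = $quokkaSK4  (last char: '4')
  sorted[1] = 4$quokkaSK  (last char: 'K')
  sorted[2] = K4$quokkaS  (last char: 'S')
  sorted[3] = SK4$quokka  (last char: 'a')
  sorted[4] = aSK4$quokk  (last char: 'k')
  sorted[5] = kaSK4$quok  (last char: 'k')
  sorted[6] = kkaSK4$quo  (last char: 'o')
  sorted[7] = okkaSK4$qu  (last char: 'u')
  sorted[8] = quokkaSK4$  (last char: '$')
  sorted[9] = uokkaSK4$q  (last char: 'q')
Last column: 4KSakkou$q
Original string S is at sorted index 8

Answer: 4KSakkou$q
8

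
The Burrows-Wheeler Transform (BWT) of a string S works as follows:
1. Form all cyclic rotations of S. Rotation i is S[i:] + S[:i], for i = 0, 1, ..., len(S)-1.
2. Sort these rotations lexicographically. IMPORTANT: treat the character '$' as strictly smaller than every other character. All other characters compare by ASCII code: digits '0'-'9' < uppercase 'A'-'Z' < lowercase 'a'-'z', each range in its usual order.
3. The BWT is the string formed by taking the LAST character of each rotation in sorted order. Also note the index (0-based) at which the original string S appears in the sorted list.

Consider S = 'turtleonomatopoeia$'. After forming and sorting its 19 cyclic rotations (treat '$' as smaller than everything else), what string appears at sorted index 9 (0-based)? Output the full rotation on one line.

All 19 rotations (rotation i = S[i:]+S[:i]):
  rot[0] = turtleonomatopoeia$
  rot[1] = urtleonomatopoeia$t
  rot[2] = rtleonomatopoeia$tu
  rot[3] = tleonomatopoeia$tur
  rot[4] = leonomatopoeia$turt
  rot[5] = eonomatopoeia$turtl
  rot[6] = onomatopoeia$turtle
  rot[7] = nomatopoeia$turtleo
  rot[8] = omatopoeia$turtleon
  rot[9] = matopoeia$turtleono
  rot[10] = atopoeia$turtleonom
  rot[11] = topoeia$turtleonoma
  rot[12] = opoeia$turtleonomat
  rot[13] = poeia$turtleonomato
  rot[14] = oeia$turtleonomatop
  rot[15] = eia$turtleonomatopo
  rot[16] = ia$turtleonomatopoe
  rot[17] = a$turtleonomatopoei
  rot[18] = $turtleonomatopoeia
Sorted (with $ < everything):
  sorted[0] = $turtleonomatopoeia
  sorted[1] = a$turtleonomatopoei
  sorted[2] = atopoeia$turtleonom
  sorted[3] = eia$turtleonomatopo
  sorted[4] = eonomatopoeia$turtl
  sorted[5] = ia$turtleonomatopoe
  sorted[6] = leonomatopoeia$turt
  sorted[7] = matopoeia$turtleono
  sorted[8] = nomatopoeia$turtleo
  sorted[9] = oeia$turtleonomatop
  sorted[10] = omatopoeia$turtleon
  sorted[11] = onomatopoeia$turtle
  sorted[12] = opoeia$turtleonomat
  sorted[13] = poeia$turtleonomato
  sorted[14] = rtleonomatopoeia$tu
  sorted[15] = tleonomatopoeia$tur
  sorted[16] = topoeia$turtleonoma
  sorted[17] = turtleonomatopoeia$
  sorted[18] = urtleonomatopoeia$t
sorted[9] = oeia$turtleonomatop

Answer: oeia$turtleonomatop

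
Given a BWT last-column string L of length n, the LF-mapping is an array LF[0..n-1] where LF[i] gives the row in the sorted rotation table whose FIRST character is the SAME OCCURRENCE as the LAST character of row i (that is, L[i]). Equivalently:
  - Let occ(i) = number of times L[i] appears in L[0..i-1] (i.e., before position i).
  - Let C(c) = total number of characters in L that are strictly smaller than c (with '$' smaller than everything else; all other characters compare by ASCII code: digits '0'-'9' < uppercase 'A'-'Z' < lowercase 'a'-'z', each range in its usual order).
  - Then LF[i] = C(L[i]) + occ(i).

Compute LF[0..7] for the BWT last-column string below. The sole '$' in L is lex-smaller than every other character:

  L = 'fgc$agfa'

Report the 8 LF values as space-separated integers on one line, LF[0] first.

Char counts: '$':1, 'a':2, 'c':1, 'f':2, 'g':2
C (first-col start): C('$')=0, C('a')=1, C('c')=3, C('f')=4, C('g')=6
L[0]='f': occ=0, LF[0]=C('f')+0=4+0=4
L[1]='g': occ=0, LF[1]=C('g')+0=6+0=6
L[2]='c': occ=0, LF[2]=C('c')+0=3+0=3
L[3]='$': occ=0, LF[3]=C('$')+0=0+0=0
L[4]='a': occ=0, LF[4]=C('a')+0=1+0=1
L[5]='g': occ=1, LF[5]=C('g')+1=6+1=7
L[6]='f': occ=1, LF[6]=C('f')+1=4+1=5
L[7]='a': occ=1, LF[7]=C('a')+1=1+1=2

Answer: 4 6 3 0 1 7 5 2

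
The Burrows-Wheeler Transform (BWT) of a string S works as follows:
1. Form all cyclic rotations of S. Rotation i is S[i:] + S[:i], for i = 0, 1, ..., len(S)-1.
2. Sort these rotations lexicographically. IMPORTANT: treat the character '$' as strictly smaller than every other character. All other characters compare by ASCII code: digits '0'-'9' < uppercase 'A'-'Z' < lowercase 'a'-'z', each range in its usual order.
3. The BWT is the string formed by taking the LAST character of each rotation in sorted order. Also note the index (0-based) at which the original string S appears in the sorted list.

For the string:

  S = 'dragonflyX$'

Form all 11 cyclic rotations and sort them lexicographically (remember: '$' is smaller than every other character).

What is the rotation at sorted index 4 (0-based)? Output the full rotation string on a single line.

Answer: flyX$dragon

Derivation:
All 11 rotations (rotation i = S[i:]+S[:i]):
  rot[0] = dragonflyX$
  rot[1] = ragonflyX$d
  rot[2] = agonflyX$dr
  rot[3] = gonflyX$dra
  rot[4] = onflyX$drag
  rot[5] = nflyX$drago
  rot[6] = flyX$dragon
  rot[7] = lyX$dragonf
  rot[8] = yX$dragonfl
  rot[9] = X$dragonfly
  rot[10] = $dragonflyX
Sorted (with $ < everything):
  sorted[0] = $dragonflyX
  sorted[1] = X$dragonfly
  sorted[2] = agonflyX$dr
  sorted[3] = dragonflyX$
  sorted[4] = flyX$dragon
  sorted[5] = gonflyX$dra
  sorted[6] = lyX$dragonf
  sorted[7] = nflyX$drago
  sorted[8] = onflyX$drag
  sorted[9] = ragonflyX$d
  sorted[10] = yX$dragonfl
sorted[4] = flyX$dragon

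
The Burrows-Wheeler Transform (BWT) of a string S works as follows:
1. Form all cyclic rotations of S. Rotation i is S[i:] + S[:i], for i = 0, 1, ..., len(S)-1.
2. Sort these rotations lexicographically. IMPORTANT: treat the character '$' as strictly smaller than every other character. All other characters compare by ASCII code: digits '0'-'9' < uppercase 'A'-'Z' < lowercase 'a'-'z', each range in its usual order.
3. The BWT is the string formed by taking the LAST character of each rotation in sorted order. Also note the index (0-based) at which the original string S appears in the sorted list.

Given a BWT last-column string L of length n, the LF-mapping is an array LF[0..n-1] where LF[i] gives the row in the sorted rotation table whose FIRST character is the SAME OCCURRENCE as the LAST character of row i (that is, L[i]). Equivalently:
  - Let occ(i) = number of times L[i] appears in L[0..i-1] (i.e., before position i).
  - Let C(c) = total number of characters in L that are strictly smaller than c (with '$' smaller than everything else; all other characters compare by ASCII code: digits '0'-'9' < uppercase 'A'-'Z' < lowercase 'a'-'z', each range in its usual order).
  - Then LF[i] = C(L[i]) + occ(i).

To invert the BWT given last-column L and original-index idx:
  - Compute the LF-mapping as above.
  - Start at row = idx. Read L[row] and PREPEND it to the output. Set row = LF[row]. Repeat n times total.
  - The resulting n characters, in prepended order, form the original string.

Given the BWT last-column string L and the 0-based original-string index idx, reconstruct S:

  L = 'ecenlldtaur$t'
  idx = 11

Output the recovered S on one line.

Answer: turtlecandle$

Derivation:
LF mapping: 4 2 5 8 6 7 3 10 1 12 9 0 11
Walk LF starting at row 11, prepending L[row]:
  step 1: row=11, L[11]='$', prepend. Next row=LF[11]=0
  step 2: row=0, L[0]='e', prepend. Next row=LF[0]=4
  step 3: row=4, L[4]='l', prepend. Next row=LF[4]=6
  step 4: row=6, L[6]='d', prepend. Next row=LF[6]=3
  step 5: row=3, L[3]='n', prepend. Next row=LF[3]=8
  step 6: row=8, L[8]='a', prepend. Next row=LF[8]=1
  step 7: row=1, L[1]='c', prepend. Next row=LF[1]=2
  step 8: row=2, L[2]='e', prepend. Next row=LF[2]=5
  step 9: row=5, L[5]='l', prepend. Next row=LF[5]=7
  step 10: row=7, L[7]='t', prepend. Next row=LF[7]=10
  step 11: row=10, L[10]='r', prepend. Next row=LF[10]=9
  step 12: row=9, L[9]='u', prepend. Next row=LF[9]=12
  step 13: row=12, L[12]='t', prepend. Next row=LF[12]=11
Reversed output: turtlecandle$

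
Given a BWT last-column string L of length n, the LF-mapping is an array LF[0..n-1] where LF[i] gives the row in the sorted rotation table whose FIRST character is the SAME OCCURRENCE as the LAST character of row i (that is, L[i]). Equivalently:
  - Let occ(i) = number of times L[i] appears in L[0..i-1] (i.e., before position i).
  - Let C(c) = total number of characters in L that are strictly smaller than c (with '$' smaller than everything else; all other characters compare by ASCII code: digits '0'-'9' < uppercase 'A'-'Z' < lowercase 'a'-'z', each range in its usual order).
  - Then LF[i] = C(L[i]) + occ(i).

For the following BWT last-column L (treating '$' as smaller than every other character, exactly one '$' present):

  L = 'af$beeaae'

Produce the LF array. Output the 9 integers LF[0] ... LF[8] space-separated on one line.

Answer: 1 8 0 4 5 6 2 3 7

Derivation:
Char counts: '$':1, 'a':3, 'b':1, 'e':3, 'f':1
C (first-col start): C('$')=0, C('a')=1, C('b')=4, C('e')=5, C('f')=8
L[0]='a': occ=0, LF[0]=C('a')+0=1+0=1
L[1]='f': occ=0, LF[1]=C('f')+0=8+0=8
L[2]='$': occ=0, LF[2]=C('$')+0=0+0=0
L[3]='b': occ=0, LF[3]=C('b')+0=4+0=4
L[4]='e': occ=0, LF[4]=C('e')+0=5+0=5
L[5]='e': occ=1, LF[5]=C('e')+1=5+1=6
L[6]='a': occ=1, LF[6]=C('a')+1=1+1=2
L[7]='a': occ=2, LF[7]=C('a')+2=1+2=3
L[8]='e': occ=2, LF[8]=C('e')+2=5+2=7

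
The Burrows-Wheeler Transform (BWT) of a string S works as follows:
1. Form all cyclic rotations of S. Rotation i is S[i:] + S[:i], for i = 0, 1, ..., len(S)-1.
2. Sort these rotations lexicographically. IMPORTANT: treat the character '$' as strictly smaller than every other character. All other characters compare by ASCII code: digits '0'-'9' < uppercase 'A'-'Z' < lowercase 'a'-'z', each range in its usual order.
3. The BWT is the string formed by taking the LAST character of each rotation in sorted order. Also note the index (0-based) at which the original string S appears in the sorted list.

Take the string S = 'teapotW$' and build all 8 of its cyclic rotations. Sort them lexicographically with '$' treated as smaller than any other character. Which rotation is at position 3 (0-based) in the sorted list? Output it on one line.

Answer: eapotW$t

Derivation:
All 8 rotations (rotation i = S[i:]+S[:i]):
  rot[0] = teapotW$
  rot[1] = eapotW$t
  rot[2] = apotW$te
  rot[3] = potW$tea
  rot[4] = otW$teap
  rot[5] = tW$teapo
  rot[6] = W$teapot
  rot[7] = $teapotW
Sorted (with $ < everything):
  sorted[0] = $teapotW
  sorted[1] = W$teapot
  sorted[2] = apotW$te
  sorted[3] = eapotW$t
  sorted[4] = otW$teap
  sorted[5] = potW$tea
  sorted[6] = tW$teapo
  sorted[7] = teapotW$
sorted[3] = eapotW$t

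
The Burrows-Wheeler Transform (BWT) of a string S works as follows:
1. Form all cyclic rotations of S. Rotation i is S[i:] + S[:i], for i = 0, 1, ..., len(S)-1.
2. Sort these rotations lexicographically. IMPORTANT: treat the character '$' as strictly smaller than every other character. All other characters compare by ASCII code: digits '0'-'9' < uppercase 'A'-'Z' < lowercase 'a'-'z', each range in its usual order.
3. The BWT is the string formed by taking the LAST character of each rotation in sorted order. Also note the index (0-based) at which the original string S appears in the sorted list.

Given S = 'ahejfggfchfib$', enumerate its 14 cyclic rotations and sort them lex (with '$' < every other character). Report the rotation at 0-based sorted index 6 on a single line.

Answer: fggfchfib$ahej

Derivation:
All 14 rotations (rotation i = S[i:]+S[:i]):
  rot[0] = ahejfggfchfib$
  rot[1] = hejfggfchfib$a
  rot[2] = ejfggfchfib$ah
  rot[3] = jfggfchfib$ahe
  rot[4] = fggfchfib$ahej
  rot[5] = ggfchfib$ahejf
  rot[6] = gfchfib$ahejfg
  rot[7] = fchfib$ahejfgg
  rot[8] = chfib$ahejfggf
  rot[9] = hfib$ahejfggfc
  rot[10] = fib$ahejfggfch
  rot[11] = ib$ahejfggfchf
  rot[12] = b$ahejfggfchfi
  rot[13] = $ahejfggfchfib
Sorted (with $ < everything):
  sorted[0] = $ahejfggfchfib
  sorted[1] = ahejfggfchfib$
  sorted[2] = b$ahejfggfchfi
  sorted[3] = chfib$ahejfggf
  sorted[4] = ejfggfchfib$ah
  sorted[5] = fchfib$ahejfgg
  sorted[6] = fggfchfib$ahej
  sorted[7] = fib$ahejfggfch
  sorted[8] = gfchfib$ahejfg
  sorted[9] = ggfchfib$ahejf
  sorted[10] = hejfggfchfib$a
  sorted[11] = hfib$ahejfggfc
  sorted[12] = ib$ahejfggfchf
  sorted[13] = jfggfchfib$ahe
sorted[6] = fggfchfib$ahej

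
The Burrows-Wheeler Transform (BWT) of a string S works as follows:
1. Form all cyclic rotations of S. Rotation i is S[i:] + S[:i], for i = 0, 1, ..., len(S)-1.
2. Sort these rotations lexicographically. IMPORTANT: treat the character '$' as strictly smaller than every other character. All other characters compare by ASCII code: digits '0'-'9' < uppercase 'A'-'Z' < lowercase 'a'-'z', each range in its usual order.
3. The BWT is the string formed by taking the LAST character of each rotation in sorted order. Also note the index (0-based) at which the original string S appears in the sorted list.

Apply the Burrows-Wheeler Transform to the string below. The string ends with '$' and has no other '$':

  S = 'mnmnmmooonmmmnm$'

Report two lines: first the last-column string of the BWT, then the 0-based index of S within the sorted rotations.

Answer: mnnmnmn$mmommoom
7

Derivation:
All 16 rotations (rotation i = S[i:]+S[:i]):
  rot[0] = mnmnmmooonmmmnm$
  rot[1] = nmnmmooonmmmnm$m
  rot[2] = mnmmooonmmmnm$mn
  rot[3] = nmmooonmmmnm$mnm
  rot[4] = mmooonmmmnm$mnmn
  rot[5] = mooonmmmnm$mnmnm
  rot[6] = ooonmmmnm$mnmnmm
  rot[7] = oonmmmnm$mnmnmmo
  rot[8] = onmmmnm$mnmnmmoo
  rot[9] = nmmmnm$mnmnmmooo
  rot[10] = mmmnm$mnmnmmooon
  rot[11] = mmnm$mnmnmmooonm
  rot[12] = mnm$mnmnmmooonmm
  rot[13] = nm$mnmnmmooonmmm
  rot[14] = m$mnmnmmooonmmmn
  rot[15] = $mnmnmmooonmmmnm
Sorted (with $ < everything):
  sorted[0] = $mnmnmmooonmmmnm  (last char: 'm')
  sorted[1] = m$mnmnmmooonmmmn  (last char: 'n')
  sorted[2] = mmmnm$mnmnmmooon  (last char: 'n')
  sorted[3] = mmnm$mnmnmmooonm  (last char: 'm')
  sorted[4] = mmooonmmmnm$mnmn  (last char: 'n')
  sorted[5] = mnm$mnmnmmooonmm  (last char: 'm')
  sorted[6] = mnmmooonmmmnm$mn  (last char: 'n')
  sorted[7] = mnmnmmooonmmmnm$  (last char: '$')
  sorted[8] = mooonmmmnm$mnmnm  (last char: 'm')
  sorted[9] = nm$mnmnmmooonmmm  (last char: 'm')
  sorted[10] = nmmmnm$mnmnmmooo  (last char: 'o')
  sorted[11] = nmmooonmmmnm$mnm  (last char: 'm')
  sorted[12] = nmnmmooonmmmnm$m  (last char: 'm')
  sorted[13] = onmmmnm$mnmnmmoo  (last char: 'o')
  sorted[14] = oonmmmnm$mnmnmmo  (last char: 'o')
  sorted[15] = ooonmmmnm$mnmnmm  (last char: 'm')
Last column: mnnmnmn$mmommoom
Original string S is at sorted index 7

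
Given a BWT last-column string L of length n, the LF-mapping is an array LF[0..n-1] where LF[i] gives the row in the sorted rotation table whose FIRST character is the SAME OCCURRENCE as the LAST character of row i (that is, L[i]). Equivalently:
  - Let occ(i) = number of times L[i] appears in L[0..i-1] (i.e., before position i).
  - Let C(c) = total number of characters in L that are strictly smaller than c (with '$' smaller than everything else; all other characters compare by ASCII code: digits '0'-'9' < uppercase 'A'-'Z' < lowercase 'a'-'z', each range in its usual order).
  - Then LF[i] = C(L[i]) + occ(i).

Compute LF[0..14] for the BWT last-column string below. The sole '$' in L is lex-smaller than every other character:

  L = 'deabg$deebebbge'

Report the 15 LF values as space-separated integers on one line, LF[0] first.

Char counts: '$':1, 'a':1, 'b':4, 'd':2, 'e':5, 'g':2
C (first-col start): C('$')=0, C('a')=1, C('b')=2, C('d')=6, C('e')=8, C('g')=13
L[0]='d': occ=0, LF[0]=C('d')+0=6+0=6
L[1]='e': occ=0, LF[1]=C('e')+0=8+0=8
L[2]='a': occ=0, LF[2]=C('a')+0=1+0=1
L[3]='b': occ=0, LF[3]=C('b')+0=2+0=2
L[4]='g': occ=0, LF[4]=C('g')+0=13+0=13
L[5]='$': occ=0, LF[5]=C('$')+0=0+0=0
L[6]='d': occ=1, LF[6]=C('d')+1=6+1=7
L[7]='e': occ=1, LF[7]=C('e')+1=8+1=9
L[8]='e': occ=2, LF[8]=C('e')+2=8+2=10
L[9]='b': occ=1, LF[9]=C('b')+1=2+1=3
L[10]='e': occ=3, LF[10]=C('e')+3=8+3=11
L[11]='b': occ=2, LF[11]=C('b')+2=2+2=4
L[12]='b': occ=3, LF[12]=C('b')+3=2+3=5
L[13]='g': occ=1, LF[13]=C('g')+1=13+1=14
L[14]='e': occ=4, LF[14]=C('e')+4=8+4=12

Answer: 6 8 1 2 13 0 7 9 10 3 11 4 5 14 12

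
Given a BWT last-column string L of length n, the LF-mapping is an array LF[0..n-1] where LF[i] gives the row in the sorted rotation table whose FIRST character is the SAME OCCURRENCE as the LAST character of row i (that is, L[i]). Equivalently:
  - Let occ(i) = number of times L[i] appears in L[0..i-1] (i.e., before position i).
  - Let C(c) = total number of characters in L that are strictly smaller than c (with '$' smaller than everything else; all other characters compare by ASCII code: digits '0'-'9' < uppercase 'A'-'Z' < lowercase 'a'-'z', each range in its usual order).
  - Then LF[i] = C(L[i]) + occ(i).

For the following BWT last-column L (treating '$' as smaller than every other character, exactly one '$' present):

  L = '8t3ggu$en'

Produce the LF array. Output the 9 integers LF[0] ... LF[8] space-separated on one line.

Answer: 2 7 1 4 5 8 0 3 6

Derivation:
Char counts: '$':1, '3':1, '8':1, 'e':1, 'g':2, 'n':1, 't':1, 'u':1
C (first-col start): C('$')=0, C('3')=1, C('8')=2, C('e')=3, C('g')=4, C('n')=6, C('t')=7, C('u')=8
L[0]='8': occ=0, LF[0]=C('8')+0=2+0=2
L[1]='t': occ=0, LF[1]=C('t')+0=7+0=7
L[2]='3': occ=0, LF[2]=C('3')+0=1+0=1
L[3]='g': occ=0, LF[3]=C('g')+0=4+0=4
L[4]='g': occ=1, LF[4]=C('g')+1=4+1=5
L[5]='u': occ=0, LF[5]=C('u')+0=8+0=8
L[6]='$': occ=0, LF[6]=C('$')+0=0+0=0
L[7]='e': occ=0, LF[7]=C('e')+0=3+0=3
L[8]='n': occ=0, LF[8]=C('n')+0=6+0=6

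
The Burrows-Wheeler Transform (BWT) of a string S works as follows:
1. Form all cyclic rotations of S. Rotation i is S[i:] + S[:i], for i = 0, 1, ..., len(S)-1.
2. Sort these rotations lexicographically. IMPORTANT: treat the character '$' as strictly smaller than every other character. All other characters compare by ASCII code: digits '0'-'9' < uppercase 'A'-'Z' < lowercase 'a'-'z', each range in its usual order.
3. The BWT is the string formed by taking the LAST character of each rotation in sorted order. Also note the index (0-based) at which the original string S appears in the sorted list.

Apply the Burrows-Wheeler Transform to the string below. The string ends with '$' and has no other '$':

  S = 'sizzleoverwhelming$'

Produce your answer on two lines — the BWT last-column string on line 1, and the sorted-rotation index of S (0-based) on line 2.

All 19 rotations (rotation i = S[i:]+S[:i]):
  rot[0] = sizzleoverwhelming$
  rot[1] = izzleoverwhelming$s
  rot[2] = zzleoverwhelming$si
  rot[3] = zleoverwhelming$siz
  rot[4] = leoverwhelming$sizz
  rot[5] = eoverwhelming$sizzl
  rot[6] = overwhelming$sizzle
  rot[7] = verwhelming$sizzleo
  rot[8] = erwhelming$sizzleov
  rot[9] = rwhelming$sizzleove
  rot[10] = whelming$sizzleover
  rot[11] = helming$sizzleoverw
  rot[12] = elming$sizzleoverwh
  rot[13] = lming$sizzleoverwhe
  rot[14] = ming$sizzleoverwhel
  rot[15] = ing$sizzleoverwhelm
  rot[16] = ng$sizzleoverwhelmi
  rot[17] = g$sizzleoverwhelmin
  rot[18] = $sizzleoverwhelming
Sorted (with $ < everything):
  sorted[0] = $sizzleoverwhelming  (last char: 'g')
  sorted[1] = elming$sizzleoverwh  (last char: 'h')
  sorted[2] = eoverwhelming$sizzl  (last char: 'l')
  sorted[3] = erwhelming$sizzleov  (last char: 'v')
  sorted[4] = g$sizzleoverwhelmin  (last char: 'n')
  sorted[5] = helming$sizzleoverw  (last char: 'w')
  sorted[6] = ing$sizzleoverwhelm  (last char: 'm')
  sorted[7] = izzleoverwhelming$s  (last char: 's')
  sorted[8] = leoverwhelming$sizz  (last char: 'z')
  sorted[9] = lming$sizzleoverwhe  (last char: 'e')
  sorted[10] = ming$sizzleoverwhel  (last char: 'l')
  sorted[11] = ng$sizzleoverwhelmi  (last char: 'i')
  sorted[12] = overwhelming$sizzle  (last char: 'e')
  sorted[13] = rwhelming$sizzleove  (last char: 'e')
  sorted[14] = sizzleoverwhelming$  (last char: '$')
  sorted[15] = verwhelming$sizzleo  (last char: 'o')
  sorted[16] = whelming$sizzleover  (last char: 'r')
  sorted[17] = zleoverwhelming$siz  (last char: 'z')
  sorted[18] = zzleoverwhelming$si  (last char: 'i')
Last column: ghlvnwmszeliee$orzi
Original string S is at sorted index 14

Answer: ghlvnwmszeliee$orzi
14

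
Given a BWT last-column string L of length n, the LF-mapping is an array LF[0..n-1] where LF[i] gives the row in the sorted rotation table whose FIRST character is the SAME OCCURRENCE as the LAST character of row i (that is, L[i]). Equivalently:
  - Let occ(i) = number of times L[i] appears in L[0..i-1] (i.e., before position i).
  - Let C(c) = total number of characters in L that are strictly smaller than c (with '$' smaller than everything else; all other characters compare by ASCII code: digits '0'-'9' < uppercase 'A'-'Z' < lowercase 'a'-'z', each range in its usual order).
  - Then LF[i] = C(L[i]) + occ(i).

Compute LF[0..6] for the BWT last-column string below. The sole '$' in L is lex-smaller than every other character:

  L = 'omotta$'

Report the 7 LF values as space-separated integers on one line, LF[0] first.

Answer: 3 2 4 5 6 1 0

Derivation:
Char counts: '$':1, 'a':1, 'm':1, 'o':2, 't':2
C (first-col start): C('$')=0, C('a')=1, C('m')=2, C('o')=3, C('t')=5
L[0]='o': occ=0, LF[0]=C('o')+0=3+0=3
L[1]='m': occ=0, LF[1]=C('m')+0=2+0=2
L[2]='o': occ=1, LF[2]=C('o')+1=3+1=4
L[3]='t': occ=0, LF[3]=C('t')+0=5+0=5
L[4]='t': occ=1, LF[4]=C('t')+1=5+1=6
L[5]='a': occ=0, LF[5]=C('a')+0=1+0=1
L[6]='$': occ=0, LF[6]=C('$')+0=0+0=0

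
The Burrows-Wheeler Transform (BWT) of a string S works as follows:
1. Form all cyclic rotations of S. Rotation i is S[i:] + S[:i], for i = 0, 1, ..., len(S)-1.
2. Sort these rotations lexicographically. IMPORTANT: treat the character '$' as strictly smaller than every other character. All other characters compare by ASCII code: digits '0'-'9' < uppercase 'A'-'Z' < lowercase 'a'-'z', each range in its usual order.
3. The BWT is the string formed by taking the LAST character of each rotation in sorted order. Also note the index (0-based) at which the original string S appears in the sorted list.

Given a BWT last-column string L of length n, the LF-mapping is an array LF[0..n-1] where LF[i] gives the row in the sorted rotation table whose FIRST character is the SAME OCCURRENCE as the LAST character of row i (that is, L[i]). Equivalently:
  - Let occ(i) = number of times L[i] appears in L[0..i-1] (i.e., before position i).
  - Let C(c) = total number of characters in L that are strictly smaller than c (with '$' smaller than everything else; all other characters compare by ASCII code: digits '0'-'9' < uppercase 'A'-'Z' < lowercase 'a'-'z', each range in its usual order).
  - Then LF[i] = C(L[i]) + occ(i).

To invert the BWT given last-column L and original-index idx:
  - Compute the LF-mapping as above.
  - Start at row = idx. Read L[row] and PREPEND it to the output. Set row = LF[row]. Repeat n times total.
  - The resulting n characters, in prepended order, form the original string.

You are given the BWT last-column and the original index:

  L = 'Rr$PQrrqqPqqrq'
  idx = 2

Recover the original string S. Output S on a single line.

Answer: PqrrqqrqqrPQR$

Derivation:
LF mapping: 4 10 0 1 3 11 12 5 6 2 7 8 13 9
Walk LF starting at row 2, prepending L[row]:
  step 1: row=2, L[2]='$', prepend. Next row=LF[2]=0
  step 2: row=0, L[0]='R', prepend. Next row=LF[0]=4
  step 3: row=4, L[4]='Q', prepend. Next row=LF[4]=3
  step 4: row=3, L[3]='P', prepend. Next row=LF[3]=1
  step 5: row=1, L[1]='r', prepend. Next row=LF[1]=10
  step 6: row=10, L[10]='q', prepend. Next row=LF[10]=7
  step 7: row=7, L[7]='q', prepend. Next row=LF[7]=5
  step 8: row=5, L[5]='r', prepend. Next row=LF[5]=11
  step 9: row=11, L[11]='q', prepend. Next row=LF[11]=8
  step 10: row=8, L[8]='q', prepend. Next row=LF[8]=6
  step 11: row=6, L[6]='r', prepend. Next row=LF[6]=12
  step 12: row=12, L[12]='r', prepend. Next row=LF[12]=13
  step 13: row=13, L[13]='q', prepend. Next row=LF[13]=9
  step 14: row=9, L[9]='P', prepend. Next row=LF[9]=2
Reversed output: PqrrqqrqqrPQR$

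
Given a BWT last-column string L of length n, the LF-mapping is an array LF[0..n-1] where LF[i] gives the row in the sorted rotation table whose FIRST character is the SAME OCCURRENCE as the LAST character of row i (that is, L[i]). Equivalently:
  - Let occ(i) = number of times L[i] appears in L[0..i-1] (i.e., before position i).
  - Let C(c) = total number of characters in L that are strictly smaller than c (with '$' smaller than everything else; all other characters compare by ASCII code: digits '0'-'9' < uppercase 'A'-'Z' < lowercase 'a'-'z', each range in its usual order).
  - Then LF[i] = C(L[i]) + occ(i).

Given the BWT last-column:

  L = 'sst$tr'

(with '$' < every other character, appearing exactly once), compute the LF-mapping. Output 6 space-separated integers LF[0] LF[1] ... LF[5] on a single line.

Answer: 2 3 4 0 5 1

Derivation:
Char counts: '$':1, 'r':1, 's':2, 't':2
C (first-col start): C('$')=0, C('r')=1, C('s')=2, C('t')=4
L[0]='s': occ=0, LF[0]=C('s')+0=2+0=2
L[1]='s': occ=1, LF[1]=C('s')+1=2+1=3
L[2]='t': occ=0, LF[2]=C('t')+0=4+0=4
L[3]='$': occ=0, LF[3]=C('$')+0=0+0=0
L[4]='t': occ=1, LF[4]=C('t')+1=4+1=5
L[5]='r': occ=0, LF[5]=C('r')+0=1+0=1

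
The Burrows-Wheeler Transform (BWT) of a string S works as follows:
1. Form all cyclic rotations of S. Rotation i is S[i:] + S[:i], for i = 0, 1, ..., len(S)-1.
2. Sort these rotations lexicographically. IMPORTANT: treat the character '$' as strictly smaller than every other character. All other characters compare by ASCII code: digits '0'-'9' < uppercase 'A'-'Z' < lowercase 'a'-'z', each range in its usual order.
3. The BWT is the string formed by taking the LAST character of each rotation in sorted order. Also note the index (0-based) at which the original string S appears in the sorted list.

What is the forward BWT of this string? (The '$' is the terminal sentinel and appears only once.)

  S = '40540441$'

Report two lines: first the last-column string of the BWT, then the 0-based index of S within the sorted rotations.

All 9 rotations (rotation i = S[i:]+S[:i]):
  rot[0] = 40540441$
  rot[1] = 0540441$4
  rot[2] = 540441$40
  rot[3] = 40441$405
  rot[4] = 0441$4054
  rot[5] = 441$40540
  rot[6] = 41$405404
  rot[7] = 1$4054044
  rot[8] = $40540441
Sorted (with $ < everything):
  sorted[0] = $40540441  (last char: '1')
  sorted[1] = 0441$4054  (last char: '4')
  sorted[2] = 0540441$4  (last char: '4')
  sorted[3] = 1$4054044  (last char: '4')
  sorted[4] = 40441$405  (last char: '5')
  sorted[5] = 40540441$  (last char: '$')
  sorted[6] = 41$405404  (last char: '4')
  sorted[7] = 441$40540  (last char: '0')
  sorted[8] = 540441$40  (last char: '0')
Last column: 14445$400
Original string S is at sorted index 5

Answer: 14445$400
5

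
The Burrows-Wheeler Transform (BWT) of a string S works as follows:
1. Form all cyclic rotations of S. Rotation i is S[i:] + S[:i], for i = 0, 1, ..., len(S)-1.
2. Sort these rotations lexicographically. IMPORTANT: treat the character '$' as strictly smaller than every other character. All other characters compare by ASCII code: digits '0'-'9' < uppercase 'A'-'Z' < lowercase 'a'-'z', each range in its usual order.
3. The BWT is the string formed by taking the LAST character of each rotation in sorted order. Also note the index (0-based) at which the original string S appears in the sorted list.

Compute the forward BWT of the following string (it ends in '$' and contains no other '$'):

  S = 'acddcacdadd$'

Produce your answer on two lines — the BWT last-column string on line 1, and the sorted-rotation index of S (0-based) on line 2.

Answer: dc$ddaadcdac
2

Derivation:
All 12 rotations (rotation i = S[i:]+S[:i]):
  rot[0] = acddcacdadd$
  rot[1] = cddcacdadd$a
  rot[2] = ddcacdadd$ac
  rot[3] = dcacdadd$acd
  rot[4] = cacdadd$acdd
  rot[5] = acdadd$acddc
  rot[6] = cdadd$acddca
  rot[7] = dadd$acddcac
  rot[8] = add$acddcacd
  rot[9] = dd$acddcacda
  rot[10] = d$acddcacdad
  rot[11] = $acddcacdadd
Sorted (with $ < everything):
  sorted[0] = $acddcacdadd  (last char: 'd')
  sorted[1] = acdadd$acddc  (last char: 'c')
  sorted[2] = acddcacdadd$  (last char: '$')
  sorted[3] = add$acddcacd  (last char: 'd')
  sorted[4] = cacdadd$acdd  (last char: 'd')
  sorted[5] = cdadd$acddca  (last char: 'a')
  sorted[6] = cddcacdadd$a  (last char: 'a')
  sorted[7] = d$acddcacdad  (last char: 'd')
  sorted[8] = dadd$acddcac  (last char: 'c')
  sorted[9] = dcacdadd$acd  (last char: 'd')
  sorted[10] = dd$acddcacda  (last char: 'a')
  sorted[11] = ddcacdadd$ac  (last char: 'c')
Last column: dc$ddaadcdac
Original string S is at sorted index 2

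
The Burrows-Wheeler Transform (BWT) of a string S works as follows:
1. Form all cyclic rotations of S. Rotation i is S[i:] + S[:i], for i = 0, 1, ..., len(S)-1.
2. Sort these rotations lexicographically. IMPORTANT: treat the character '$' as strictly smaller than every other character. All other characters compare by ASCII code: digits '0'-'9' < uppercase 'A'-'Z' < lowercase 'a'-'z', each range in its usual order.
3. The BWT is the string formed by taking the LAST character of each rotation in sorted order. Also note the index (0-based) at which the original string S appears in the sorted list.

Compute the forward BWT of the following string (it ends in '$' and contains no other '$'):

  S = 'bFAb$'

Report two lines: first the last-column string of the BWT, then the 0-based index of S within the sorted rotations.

All 5 rotations (rotation i = S[i:]+S[:i]):
  rot[0] = bFAb$
  rot[1] = FAb$b
  rot[2] = Ab$bF
  rot[3] = b$bFA
  rot[4] = $bFAb
Sorted (with $ < everything):
  sorted[0] = $bFAb  (last char: 'b')
  sorted[1] = Ab$bF  (last char: 'F')
  sorted[2] = FAb$b  (last char: 'b')
  sorted[3] = b$bFA  (last char: 'A')
  sorted[4] = bFAb$  (last char: '$')
Last column: bFbA$
Original string S is at sorted index 4

Answer: bFbA$
4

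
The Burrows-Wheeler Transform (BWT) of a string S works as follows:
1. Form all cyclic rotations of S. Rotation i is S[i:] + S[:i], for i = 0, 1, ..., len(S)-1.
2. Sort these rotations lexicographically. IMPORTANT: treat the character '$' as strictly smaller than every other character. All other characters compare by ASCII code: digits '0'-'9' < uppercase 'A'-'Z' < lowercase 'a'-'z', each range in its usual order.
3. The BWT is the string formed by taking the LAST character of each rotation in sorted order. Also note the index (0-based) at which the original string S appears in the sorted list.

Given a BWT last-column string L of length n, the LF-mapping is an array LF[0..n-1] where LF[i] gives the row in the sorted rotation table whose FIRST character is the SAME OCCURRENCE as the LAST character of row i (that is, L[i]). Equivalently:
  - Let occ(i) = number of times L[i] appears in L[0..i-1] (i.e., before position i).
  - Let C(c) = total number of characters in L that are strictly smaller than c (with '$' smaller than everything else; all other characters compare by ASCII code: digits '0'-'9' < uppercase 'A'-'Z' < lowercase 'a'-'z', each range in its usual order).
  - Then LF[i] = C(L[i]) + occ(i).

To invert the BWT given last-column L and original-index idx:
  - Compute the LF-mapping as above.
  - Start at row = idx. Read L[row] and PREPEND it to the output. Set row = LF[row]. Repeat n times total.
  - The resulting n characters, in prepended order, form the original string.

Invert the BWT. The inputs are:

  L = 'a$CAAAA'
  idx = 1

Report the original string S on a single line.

Answer: AACAAa$

Derivation:
LF mapping: 6 0 5 1 2 3 4
Walk LF starting at row 1, prepending L[row]:
  step 1: row=1, L[1]='$', prepend. Next row=LF[1]=0
  step 2: row=0, L[0]='a', prepend. Next row=LF[0]=6
  step 3: row=6, L[6]='A', prepend. Next row=LF[6]=4
  step 4: row=4, L[4]='A', prepend. Next row=LF[4]=2
  step 5: row=2, L[2]='C', prepend. Next row=LF[2]=5
  step 6: row=5, L[5]='A', prepend. Next row=LF[5]=3
  step 7: row=3, L[3]='A', prepend. Next row=LF[3]=1
Reversed output: AACAAa$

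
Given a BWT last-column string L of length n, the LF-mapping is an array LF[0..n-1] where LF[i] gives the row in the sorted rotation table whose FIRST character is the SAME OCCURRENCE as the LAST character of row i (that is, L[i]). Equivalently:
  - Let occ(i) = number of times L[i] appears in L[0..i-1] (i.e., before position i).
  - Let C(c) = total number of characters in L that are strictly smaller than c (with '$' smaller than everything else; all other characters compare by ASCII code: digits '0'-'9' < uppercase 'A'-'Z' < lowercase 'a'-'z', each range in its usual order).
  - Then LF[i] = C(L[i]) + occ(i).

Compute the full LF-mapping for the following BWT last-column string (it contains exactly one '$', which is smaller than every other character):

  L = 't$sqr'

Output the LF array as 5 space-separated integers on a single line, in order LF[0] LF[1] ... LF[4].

Answer: 4 0 3 1 2

Derivation:
Char counts: '$':1, 'q':1, 'r':1, 's':1, 't':1
C (first-col start): C('$')=0, C('q')=1, C('r')=2, C('s')=3, C('t')=4
L[0]='t': occ=0, LF[0]=C('t')+0=4+0=4
L[1]='$': occ=0, LF[1]=C('$')+0=0+0=0
L[2]='s': occ=0, LF[2]=C('s')+0=3+0=3
L[3]='q': occ=0, LF[3]=C('q')+0=1+0=1
L[4]='r': occ=0, LF[4]=C('r')+0=2+0=2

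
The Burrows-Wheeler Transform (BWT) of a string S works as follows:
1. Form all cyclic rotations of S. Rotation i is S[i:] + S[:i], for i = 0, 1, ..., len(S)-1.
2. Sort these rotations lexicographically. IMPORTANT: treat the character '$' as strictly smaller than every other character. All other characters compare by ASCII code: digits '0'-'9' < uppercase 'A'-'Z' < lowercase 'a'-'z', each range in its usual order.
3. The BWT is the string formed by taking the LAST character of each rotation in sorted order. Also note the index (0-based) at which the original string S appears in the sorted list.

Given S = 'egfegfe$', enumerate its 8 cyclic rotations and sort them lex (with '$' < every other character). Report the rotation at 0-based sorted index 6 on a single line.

Answer: gfe$egfe

Derivation:
All 8 rotations (rotation i = S[i:]+S[:i]):
  rot[0] = egfegfe$
  rot[1] = gfegfe$e
  rot[2] = fegfe$eg
  rot[3] = egfe$egf
  rot[4] = gfe$egfe
  rot[5] = fe$egfeg
  rot[6] = e$egfegf
  rot[7] = $egfegfe
Sorted (with $ < everything):
  sorted[0] = $egfegfe
  sorted[1] = e$egfegf
  sorted[2] = egfe$egf
  sorted[3] = egfegfe$
  sorted[4] = fe$egfeg
  sorted[5] = fegfe$eg
  sorted[6] = gfe$egfe
  sorted[7] = gfegfe$e
sorted[6] = gfe$egfe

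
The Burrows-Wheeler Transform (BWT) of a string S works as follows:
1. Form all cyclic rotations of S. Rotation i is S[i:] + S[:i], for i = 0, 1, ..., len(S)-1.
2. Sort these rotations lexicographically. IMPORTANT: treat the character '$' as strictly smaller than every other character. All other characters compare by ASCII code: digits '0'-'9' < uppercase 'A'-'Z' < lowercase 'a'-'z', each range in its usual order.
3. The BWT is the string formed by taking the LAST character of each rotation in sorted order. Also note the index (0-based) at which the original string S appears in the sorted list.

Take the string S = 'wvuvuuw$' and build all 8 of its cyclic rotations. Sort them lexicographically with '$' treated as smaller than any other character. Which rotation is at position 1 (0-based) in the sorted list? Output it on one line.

All 8 rotations (rotation i = S[i:]+S[:i]):
  rot[0] = wvuvuuw$
  rot[1] = vuvuuw$w
  rot[2] = uvuuw$wv
  rot[3] = vuuw$wvu
  rot[4] = uuw$wvuv
  rot[5] = uw$wvuvu
  rot[6] = w$wvuvuu
  rot[7] = $wvuvuuw
Sorted (with $ < everything):
  sorted[0] = $wvuvuuw
  sorted[1] = uuw$wvuv
  sorted[2] = uvuuw$wv
  sorted[3] = uw$wvuvu
  sorted[4] = vuuw$wvu
  sorted[5] = vuvuuw$w
  sorted[6] = w$wvuvuu
  sorted[7] = wvuvuuw$
sorted[1] = uuw$wvuv

Answer: uuw$wvuv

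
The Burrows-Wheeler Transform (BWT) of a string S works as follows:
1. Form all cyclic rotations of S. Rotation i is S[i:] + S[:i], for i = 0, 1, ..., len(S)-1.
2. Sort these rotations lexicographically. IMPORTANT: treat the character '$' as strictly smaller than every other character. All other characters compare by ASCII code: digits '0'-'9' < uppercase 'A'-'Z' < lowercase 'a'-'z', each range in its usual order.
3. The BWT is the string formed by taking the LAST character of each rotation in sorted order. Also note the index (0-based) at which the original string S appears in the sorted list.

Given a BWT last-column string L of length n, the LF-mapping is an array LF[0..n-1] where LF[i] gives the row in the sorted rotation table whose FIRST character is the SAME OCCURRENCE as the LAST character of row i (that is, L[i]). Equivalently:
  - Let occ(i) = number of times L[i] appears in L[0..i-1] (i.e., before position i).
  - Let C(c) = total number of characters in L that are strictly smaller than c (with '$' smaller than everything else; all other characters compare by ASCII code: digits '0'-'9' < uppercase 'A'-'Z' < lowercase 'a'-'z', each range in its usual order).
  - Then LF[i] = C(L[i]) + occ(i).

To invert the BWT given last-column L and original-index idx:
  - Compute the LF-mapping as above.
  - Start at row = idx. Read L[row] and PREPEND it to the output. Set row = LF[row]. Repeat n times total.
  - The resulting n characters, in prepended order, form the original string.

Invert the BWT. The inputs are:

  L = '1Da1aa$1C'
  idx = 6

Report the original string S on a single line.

Answer: a11aCaD1$

Derivation:
LF mapping: 1 5 6 2 7 8 0 3 4
Walk LF starting at row 6, prepending L[row]:
  step 1: row=6, L[6]='$', prepend. Next row=LF[6]=0
  step 2: row=0, L[0]='1', prepend. Next row=LF[0]=1
  step 3: row=1, L[1]='D', prepend. Next row=LF[1]=5
  step 4: row=5, L[5]='a', prepend. Next row=LF[5]=8
  step 5: row=8, L[8]='C', prepend. Next row=LF[8]=4
  step 6: row=4, L[4]='a', prepend. Next row=LF[4]=7
  step 7: row=7, L[7]='1', prepend. Next row=LF[7]=3
  step 8: row=3, L[3]='1', prepend. Next row=LF[3]=2
  step 9: row=2, L[2]='a', prepend. Next row=LF[2]=6
Reversed output: a11aCaD1$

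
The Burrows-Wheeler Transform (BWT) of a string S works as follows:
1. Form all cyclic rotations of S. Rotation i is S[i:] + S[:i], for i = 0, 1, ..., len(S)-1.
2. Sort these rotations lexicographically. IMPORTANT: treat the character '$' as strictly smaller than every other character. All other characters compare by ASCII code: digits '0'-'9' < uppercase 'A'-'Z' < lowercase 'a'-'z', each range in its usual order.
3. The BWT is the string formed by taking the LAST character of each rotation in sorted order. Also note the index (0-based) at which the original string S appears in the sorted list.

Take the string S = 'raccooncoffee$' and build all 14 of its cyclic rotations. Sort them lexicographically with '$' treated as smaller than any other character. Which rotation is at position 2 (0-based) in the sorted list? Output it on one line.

Answer: ccooncoffee$ra

Derivation:
All 14 rotations (rotation i = S[i:]+S[:i]):
  rot[0] = raccooncoffee$
  rot[1] = accooncoffee$r
  rot[2] = ccooncoffee$ra
  rot[3] = cooncoffee$rac
  rot[4] = ooncoffee$racc
  rot[5] = oncoffee$racco
  rot[6] = ncoffee$raccoo
  rot[7] = coffee$raccoon
  rot[8] = offee$raccoonc
  rot[9] = ffee$raccoonco
  rot[10] = fee$raccooncof
  rot[11] = ee$raccooncoff
  rot[12] = e$raccooncoffe
  rot[13] = $raccooncoffee
Sorted (with $ < everything):
  sorted[0] = $raccooncoffee
  sorted[1] = accooncoffee$r
  sorted[2] = ccooncoffee$ra
  sorted[3] = coffee$raccoon
  sorted[4] = cooncoffee$rac
  sorted[5] = e$raccooncoffe
  sorted[6] = ee$raccooncoff
  sorted[7] = fee$raccooncof
  sorted[8] = ffee$raccoonco
  sorted[9] = ncoffee$raccoo
  sorted[10] = offee$raccoonc
  sorted[11] = oncoffee$racco
  sorted[12] = ooncoffee$racc
  sorted[13] = raccooncoffee$
sorted[2] = ccooncoffee$ra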